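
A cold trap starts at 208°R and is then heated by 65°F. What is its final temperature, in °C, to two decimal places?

Initial temperature in Celsius: (208 - 491.67) × 5/9 = -157.5944°C.
The 65°F change is an interval, so only the factor 5/9 applies: +65 × 5/9 = +36.1111°C.
Final Celsius temperature: -157.5944 + 36.1111 = -121.4833°C.

-121.48°C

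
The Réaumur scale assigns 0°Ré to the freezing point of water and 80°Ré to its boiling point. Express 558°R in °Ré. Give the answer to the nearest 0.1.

29.5°Ré

First in Celsius: (558 - 491.67) × 5/9 = 36.8500°C.
Linearly onto the Réaumur scale: 0 + (36.8500 / 100) × (80 - 0) = 29.5°Ré.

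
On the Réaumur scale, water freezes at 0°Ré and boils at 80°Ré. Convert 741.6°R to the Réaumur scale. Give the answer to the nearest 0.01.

First in Celsius: (741.6 - 491.67) × 5/9 = 138.8500°C.
Linearly onto the Réaumur scale: 0 + (138.8500 / 100) × (80 - 0) = 111.08°Ré.

111.08°Ré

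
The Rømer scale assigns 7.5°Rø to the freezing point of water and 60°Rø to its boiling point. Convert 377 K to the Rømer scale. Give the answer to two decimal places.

First in Celsius: 377 - 273.15 = 103.8500°C.
Linearly onto the Rømer scale: 7.5 + (103.8500 / 100) × (60 - 7.5) = 62.02°Rø.

62.02°Rø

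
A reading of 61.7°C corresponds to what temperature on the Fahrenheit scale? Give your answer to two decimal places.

In Fahrenheit: 61.7000 × 1.8 + 32 = 143.06°F.

143.06°F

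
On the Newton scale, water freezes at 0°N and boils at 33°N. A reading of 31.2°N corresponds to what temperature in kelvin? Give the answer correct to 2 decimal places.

367.70 K

Linear interpolation between the fixed points: C = (31.2 - 0) × 100 / (33 - 0) = 94.5455°C.
Then 94.5455 + 273.15 = 367.70 K.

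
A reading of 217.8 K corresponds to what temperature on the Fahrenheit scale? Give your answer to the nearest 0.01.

-67.63°F

In Celsius: 217.8 - 273.15 = -55.3500°C.
In Fahrenheit: -55.3500 × 1.8 + 32 = -67.63°F.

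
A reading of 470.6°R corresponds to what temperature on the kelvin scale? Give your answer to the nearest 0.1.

In Celsius: (470.6 - 491.67) × 5/9 = -11.7056°C.
In kelvin: -11.7056 + 273.15 = 261.4 K.

261.4 K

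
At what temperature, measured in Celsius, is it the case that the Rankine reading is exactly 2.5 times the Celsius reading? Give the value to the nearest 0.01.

Let C be the Celsius reading. The Rankine reading is R = 1.8·C + 491.67.
Require R = 2.5·C: 1.8·C + 491.67 = 2.5·C.
(-0.7)·C = -491.67  ⇒  C = 702.39.

702.39°C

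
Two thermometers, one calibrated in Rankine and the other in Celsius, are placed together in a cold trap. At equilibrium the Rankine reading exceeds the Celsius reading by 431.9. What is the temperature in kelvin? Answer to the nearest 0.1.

Let x be the Rankine reading; then the Celsius reading is 5/9·x - 273.15.
(5/9·x - 273.15) - x = -431.9  ⇒  (-4/9)·x = -158.75  ⇒  x = 357.1875°R.
In Celsius: (357.1875 - 491.67) × 5/9 = -74.7125°C.
In kelvin: -74.7125 + 273.15 = 198.4 K.

198.4 K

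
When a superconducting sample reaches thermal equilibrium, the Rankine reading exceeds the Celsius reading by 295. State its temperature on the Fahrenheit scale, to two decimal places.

-410.51°F

Let x be the Rankine reading; then the Celsius reading is 5/9·x - 273.15.
(5/9·x - 273.15) - x = -295  ⇒  (-4/9)·x = -21.85  ⇒  x = 49.1625°R.
In Celsius: (49.1625 - 491.67) × 5/9 = -245.8375°C.
In Fahrenheit: -245.8375 × 1.8 + 32 = -410.51°F.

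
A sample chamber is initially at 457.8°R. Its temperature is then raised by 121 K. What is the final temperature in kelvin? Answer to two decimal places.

Initial temperature in Celsius: (457.8 - 491.67) × 5/9 = -18.8167°C.
The 121 K change is an interval; Kelvin and Celsius degrees are the same size, so ΔC = +121°C.
Final Celsius temperature: -18.8167 + 121.0000 = 102.1833°C.
In kelvin: 102.1833 + 273.15 = 375.33 K.

375.33 K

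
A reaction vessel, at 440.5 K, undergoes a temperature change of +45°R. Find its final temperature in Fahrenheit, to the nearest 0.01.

378.23°F

Initial temperature in Celsius: 440.5 - 273.15 = 167.3500°C.
The 45°R change is an interval, so only the factor 5/9 applies: +45 × 5/9 = +25.0000°C.
Final Celsius temperature: 167.3500 + 25.0000 = 192.3500°C.
In Fahrenheit: 192.3500 × 1.8 + 32 = 378.23°F.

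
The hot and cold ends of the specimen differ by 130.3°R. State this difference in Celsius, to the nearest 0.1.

Only the scale ratio 5/9 matters for a change in temperature.
130.3 × 5/9 = 72.4.

72.4°C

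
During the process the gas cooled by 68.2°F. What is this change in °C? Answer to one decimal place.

Only the scale ratio 5/9 matters for a change in temperature.
68.2 × 5/9 = 37.9.

37.9°C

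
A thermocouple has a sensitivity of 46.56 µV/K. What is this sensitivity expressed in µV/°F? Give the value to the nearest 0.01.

25.87 µV/°F

Since only a temperature interval is involved, the additive offset between the scales drops out.
A change of 1°F is a change of 5/9 K, so per °F the value is 46.56 × 5/9 = 25.87.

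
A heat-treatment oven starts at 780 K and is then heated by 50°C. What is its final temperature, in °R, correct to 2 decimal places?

Initial temperature in Celsius: 780 - 273.15 = 506.8500°C.
Final Celsius temperature: 506.8500 + 50.0000 = 556.8500°C.
In Rankine: 556.8500 × 1.8 + 491.67 = 1494.00°R.

1494.00°R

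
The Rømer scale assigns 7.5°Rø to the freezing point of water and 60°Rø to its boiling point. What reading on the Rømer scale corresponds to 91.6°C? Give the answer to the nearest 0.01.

Linearly onto the Rømer scale: 7.5 + (91.6000 / 100) × (60 - 7.5) = 55.59°Rø.

55.59°Rø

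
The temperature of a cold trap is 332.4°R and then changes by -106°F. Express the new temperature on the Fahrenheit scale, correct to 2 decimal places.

-233.27°F

Initial temperature in Celsius: (332.4 - 491.67) × 5/9 = -88.4833°C.
The 106°F change is an interval, so only the factor 5/9 applies: -106 × 5/9 = -58.8889°C.
Final Celsius temperature: -88.4833 - 58.8889 = -147.3722°C.
In Fahrenheit: -147.3722 × 1.8 + 32 = -233.27°F.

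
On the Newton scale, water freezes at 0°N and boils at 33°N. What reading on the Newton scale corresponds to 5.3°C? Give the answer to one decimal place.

Linearly onto the Newton scale: 0 + (5.3000 / 100) × (33 - 0) = 1.7°N.

1.7°N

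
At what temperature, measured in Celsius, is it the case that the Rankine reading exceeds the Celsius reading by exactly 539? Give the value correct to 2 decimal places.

Let C be the Celsius reading. The Rankine reading is R = 1.8·C + 491.67.
Require R - C = 539: (0.8)·C + 491.67 = 539.
C = (539 - 491.67) / (0.8) = 59.16.

59.16°C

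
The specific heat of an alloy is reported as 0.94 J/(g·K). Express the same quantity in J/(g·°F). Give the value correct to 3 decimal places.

0.522 J/(g·°F)

The quantity depends on a temperature interval, so only the ratio of degree sizes applies; the offset between the scales is irrelevant.
A change of 1°F is a change of 5/9 K, so per °F the value is 0.94 × 5/9 = 0.522.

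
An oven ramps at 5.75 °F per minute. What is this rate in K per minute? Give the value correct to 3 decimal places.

3.194 K/minute

The quantity depends on a temperature interval, so only the ratio of degree sizes applies; the offset between the scales is irrelevant.
A change of 1°F is a change of 5/9 K, so 5.75 × 5/9 = 3.194.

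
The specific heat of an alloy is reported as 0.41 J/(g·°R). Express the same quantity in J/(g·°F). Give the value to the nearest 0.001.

The quantity depends on a temperature interval, so only the ratio of degree sizes applies; the offset between the scales is irrelevant.
A change of 1°F is a change of 1°R, so per °F the value is 0.41 × 1 = 0.410.

0.410 J/(g·°F)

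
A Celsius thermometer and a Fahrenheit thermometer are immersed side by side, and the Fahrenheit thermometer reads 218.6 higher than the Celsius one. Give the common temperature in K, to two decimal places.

506.40 K

Let x be the Celsius reading; then the Fahrenheit reading is 1.8·x + 32.
(1.8·x + 32) - x = 218.6  ⇒  (0.8)·x = 186.6  ⇒  x = 233.2500°C.
In kelvin: 233.2500 + 273.15 = 506.40 K.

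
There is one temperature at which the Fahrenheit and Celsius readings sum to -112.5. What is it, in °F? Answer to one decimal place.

-60.9°F

Let F be the Fahrenheit reading. The Celsius reading is C = 5/9·F - 17.7778.
Require F + C = -112.5: (14/9)·F - 17.7778 = -112.5.
F = (-112.5 + 17.7778) / (14/9) = -60.9.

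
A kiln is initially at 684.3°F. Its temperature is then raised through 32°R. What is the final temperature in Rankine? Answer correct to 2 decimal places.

Initial temperature in Celsius: (684.3 - 32) × 5/9 = 362.3889°C.
The 32°R change is an interval, so only the factor 5/9 applies: +32 × 5/9 = +17.7778°C.
Final Celsius temperature: 362.3889 + 17.7778 = 380.1667°C.
In Rankine: 380.1667 × 1.8 + 491.67 = 1175.97°R.

1175.97°R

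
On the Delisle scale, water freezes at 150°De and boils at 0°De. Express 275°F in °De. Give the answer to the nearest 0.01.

First in Celsius: (275 - 32) × 5/9 = 135.0000°C.
Linearly onto the Delisle scale: 150 + (135.0000 / 100) × (0 - 150) = -52.50°De.

-52.50°De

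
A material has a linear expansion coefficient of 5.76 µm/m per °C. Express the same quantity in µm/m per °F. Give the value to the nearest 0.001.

Since only a temperature interval is involved, the additive offset between the scales drops out.
A change of 1°F is a change of 5/9°C, so per °F the value is 5.76 × 5/9 = 3.200.

3.200 µm/m per °F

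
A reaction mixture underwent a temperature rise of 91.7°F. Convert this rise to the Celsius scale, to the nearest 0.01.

Only the scale ratio 5/9 matters for a change in temperature.
91.7 × 5/9 = 50.94.

50.94°C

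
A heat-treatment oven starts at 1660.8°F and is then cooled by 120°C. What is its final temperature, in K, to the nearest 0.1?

Initial temperature in Celsius: (1660.8 - 32) × 5/9 = 904.8889°C.
Final Celsius temperature: 904.8889 - 120.0000 = 784.8889°C.
In kelvin: 784.8889 + 273.15 = 1058.0 K.

1058.0 K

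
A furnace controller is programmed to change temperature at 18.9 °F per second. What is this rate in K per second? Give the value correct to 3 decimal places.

Since only a temperature interval is involved, the additive offset between the scales drops out.
A change of 1°F is a change of 5/9 K, so 18.9 × 5/9 = 10.500.

10.500 K/second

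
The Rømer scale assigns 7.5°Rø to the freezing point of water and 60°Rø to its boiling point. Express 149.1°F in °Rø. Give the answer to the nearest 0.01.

41.65°Rø

First in Celsius: (149.1 - 32) × 5/9 = 65.0556°C.
Linearly onto the Rømer scale: 7.5 + (65.0556 / 100) × (60 - 7.5) = 41.65°Rø.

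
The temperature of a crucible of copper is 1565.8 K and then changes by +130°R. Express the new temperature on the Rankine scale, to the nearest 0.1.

Initial temperature in Celsius: 1565.8 - 273.15 = 1292.6500°C.
The 130°R change is an interval, so only the factor 5/9 applies: +130 × 5/9 = +72.2222°C.
Final Celsius temperature: 1292.6500 + 72.2222 = 1364.8722°C.
In Rankine: 1364.8722 × 1.8 + 491.67 = 2948.4°R.

2948.4°R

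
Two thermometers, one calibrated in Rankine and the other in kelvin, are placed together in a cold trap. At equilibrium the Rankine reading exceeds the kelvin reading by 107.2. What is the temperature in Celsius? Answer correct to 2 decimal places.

-139.15°C

Let x be the Rankine reading; then the kelvin reading is 5/9·x.
(5/9·x) - x = -107.2  ⇒  (-4/9)·x = -107.2  ⇒  x = 241.2000°R.
In Celsius: (241.2 - 491.67) × 5/9 = -139.15°C.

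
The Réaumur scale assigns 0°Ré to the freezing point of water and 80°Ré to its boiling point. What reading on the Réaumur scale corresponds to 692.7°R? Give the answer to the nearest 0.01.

First in Celsius: (692.7 - 491.67) × 5/9 = 111.6833°C.
Linearly onto the Réaumur scale: 0 + (111.6833 / 100) × (80 - 0) = 89.35°Ré.

89.35°Ré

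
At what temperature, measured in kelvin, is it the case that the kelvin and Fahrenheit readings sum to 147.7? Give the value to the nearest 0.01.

216.92 K

Let K be the kelvin reading. The Fahrenheit reading is F = 1.8·K - 459.67.
Require K + F = 147.7: (2.8)·K - 459.67 = 147.7.
K = (147.7 + 459.67) / (2.8) = 216.92.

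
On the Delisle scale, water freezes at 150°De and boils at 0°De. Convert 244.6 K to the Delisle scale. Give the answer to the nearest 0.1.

First in Celsius: 244.6 - 273.15 = -28.5500°C.
Linearly onto the Delisle scale: 150 + (-28.5500 / 100) × (0 - 150) = 192.8°De.

192.8°De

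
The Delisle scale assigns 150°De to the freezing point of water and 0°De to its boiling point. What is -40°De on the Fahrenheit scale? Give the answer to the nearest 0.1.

Linear interpolation between the fixed points: C = (-40 - 150) × 100 / (0 - 150) = 126.6667°C.
Then 126.6667 × 1.8 + 32 = 260.0°F.

260.0°F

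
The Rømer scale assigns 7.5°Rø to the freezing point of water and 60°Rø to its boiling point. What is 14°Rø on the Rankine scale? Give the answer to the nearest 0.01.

Linear interpolation between the fixed points: C = (14 - 7.5) × 100 / (60 - 7.5) = 12.3810°C.
Then 12.3810 × 1.8 + 491.67 = 513.96°R.

513.96°R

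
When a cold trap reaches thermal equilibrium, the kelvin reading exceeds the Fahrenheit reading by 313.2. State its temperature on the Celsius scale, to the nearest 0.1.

-90.1°C

Let x be the Fahrenheit reading; then the kelvin reading is 5/9·x + 255.372.
(5/9·x + 255.372) - x = 313.2  ⇒  (-4/9)·x = 57.8278  ⇒  x = -130.1125°F.
In Celsius: (-130.1125 - 32) × 5/9 = -90.1°C.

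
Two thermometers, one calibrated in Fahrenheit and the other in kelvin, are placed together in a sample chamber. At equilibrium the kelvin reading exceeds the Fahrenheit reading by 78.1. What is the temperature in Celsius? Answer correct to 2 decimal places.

203.81°C

Let x be the Fahrenheit reading; then the kelvin reading is 5/9·x + 255.372.
(5/9·x + 255.372) - x = 78.1  ⇒  (-4/9)·x = -177.272  ⇒  x = 398.8625°F.
In Celsius: (398.8625 - 32) × 5/9 = 203.81°C.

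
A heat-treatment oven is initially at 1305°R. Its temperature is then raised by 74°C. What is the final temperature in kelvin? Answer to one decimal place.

799.0 K

Initial temperature in Celsius: (1305 - 491.67) × 5/9 = 451.8500°C.
Final Celsius temperature: 451.8500 + 74.0000 = 525.8500°C.
In kelvin: 525.8500 + 273.15 = 799.0 K.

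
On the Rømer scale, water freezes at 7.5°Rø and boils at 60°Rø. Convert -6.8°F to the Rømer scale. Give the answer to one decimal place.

First in Celsius: (-6.8 - 32) × 5/9 = -21.5556°C.
Linearly onto the Rømer scale: 7.5 + (-21.5556 / 100) × (60 - 7.5) = -3.8°Rø.

-3.8°Rø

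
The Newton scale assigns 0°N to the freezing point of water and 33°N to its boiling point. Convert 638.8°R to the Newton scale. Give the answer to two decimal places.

26.97°N

First in Celsius: (638.8 - 491.67) × 5/9 = 81.7389°C.
Linearly onto the Newton scale: 0 + (81.7389 / 100) × (33 - 0) = 26.97°N.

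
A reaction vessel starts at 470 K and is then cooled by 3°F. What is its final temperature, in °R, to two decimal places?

843.00°R

Initial temperature in Celsius: 470 - 273.15 = 196.8500°C.
The 3°F change is an interval, so only the factor 5/9 applies: -3 × 5/9 = -1.6667°C.
Final Celsius temperature: 196.8500 - 1.6667 = 195.1833°C.
In Rankine: 195.1833 × 1.8 + 491.67 = 843.00°R.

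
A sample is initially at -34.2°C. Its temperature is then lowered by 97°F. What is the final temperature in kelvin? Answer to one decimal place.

The 97°F change is an interval, so only the factor 5/9 applies: -97 × 5/9 = -53.8889°C.
Final Celsius temperature: -34.2000 - 53.8889 = -88.0889°C.
In kelvin: -88.0889 + 273.15 = 185.1 K.

185.1 K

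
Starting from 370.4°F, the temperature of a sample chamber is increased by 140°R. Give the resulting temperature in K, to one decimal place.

Initial temperature in Celsius: (370.4 - 32) × 5/9 = 188.0000°C.
The 140°R change is an interval, so only the factor 5/9 applies: +140 × 5/9 = +77.7778°C.
Final Celsius temperature: 188.0000 + 77.7778 = 265.7778°C.
In kelvin: 265.7778 + 273.15 = 538.9 K.

538.9 K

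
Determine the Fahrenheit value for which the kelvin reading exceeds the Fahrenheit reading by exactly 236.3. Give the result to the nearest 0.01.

42.91°F

Let F be the Fahrenheit reading. The kelvin reading is K = 5/9·F + 255.372.
Require K - F = 236.3: (-4/9)·F + 255.372 = 236.3.
F = (236.3 - 255.372) / (-4/9) = 42.91.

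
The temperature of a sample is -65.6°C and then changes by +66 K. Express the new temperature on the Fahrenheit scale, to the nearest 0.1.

32.7°F

The 66 K change is an interval; Kelvin and Celsius degrees are the same size, so ΔC = +66°C.
Final Celsius temperature: -65.6000 + 66.0000 = 0.4000°C.
In Fahrenheit: 0.4000 × 1.8 + 32 = 32.7°F.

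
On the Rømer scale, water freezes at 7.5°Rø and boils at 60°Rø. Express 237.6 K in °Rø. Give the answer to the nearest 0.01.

-11.16°Rø

First in Celsius: 237.6 - 273.15 = -35.5500°C.
Linearly onto the Rømer scale: 7.5 + (-35.5500 / 100) × (60 - 7.5) = -11.16°Rø.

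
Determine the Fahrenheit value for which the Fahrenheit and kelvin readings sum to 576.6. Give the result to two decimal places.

206.50°F

Let F be the Fahrenheit reading. The kelvin reading is K = 5/9·F + 255.372.
Require F + K = 576.6: (14/9)·F + 255.372 = 576.6.
F = (576.6 - 255.372) / (14/9) = 206.50.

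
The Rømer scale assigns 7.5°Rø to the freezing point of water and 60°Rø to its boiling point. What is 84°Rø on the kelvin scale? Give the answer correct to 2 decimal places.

Linear interpolation between the fixed points: C = (84 - 7.5) × 100 / (60 - 7.5) = 145.7143°C.
Then 145.7143 + 273.15 = 418.86 K.

418.86 K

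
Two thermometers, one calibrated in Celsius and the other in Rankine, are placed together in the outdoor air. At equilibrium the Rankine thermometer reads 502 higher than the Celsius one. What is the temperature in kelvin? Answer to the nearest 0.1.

286.1 K

Let x be the Celsius reading; then the Rankine reading is 1.8·x + 491.67.
(1.8·x + 491.67) - x = 502  ⇒  (0.8)·x = 10.33  ⇒  x = 12.9125°C.
In kelvin: 12.9125 + 273.15 = 286.1 K.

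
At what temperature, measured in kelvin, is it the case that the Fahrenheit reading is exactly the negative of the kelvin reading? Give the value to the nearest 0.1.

Let K be the kelvin reading. The Fahrenheit reading is F = 1.8·K - 459.67.
Require F = -1·K: 1.8·K - 459.67 = -1·K.
(2.8)·K = 459.67  ⇒  K = 164.2.

164.2 K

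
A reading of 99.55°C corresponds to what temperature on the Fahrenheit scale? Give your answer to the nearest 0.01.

In Fahrenheit: 99.5500 × 1.8 + 32 = 211.19°F.

211.19°F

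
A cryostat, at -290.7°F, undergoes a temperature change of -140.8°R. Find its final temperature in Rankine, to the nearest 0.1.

Initial temperature in Celsius: (-290.7 - 32) × 5/9 = -179.2778°C.
The 140.8°R change is an interval, so only the factor 5/9 applies: -140.8 × 5/9 = -78.2222°C.
Final Celsius temperature: -179.2778 - 78.2222 = -257.5000°C.
In Rankine: -257.5000 × 1.8 + 491.67 = 28.2°R.

28.2°R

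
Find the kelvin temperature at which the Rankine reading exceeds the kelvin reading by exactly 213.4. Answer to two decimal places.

266.75 K

Let K be the kelvin reading. The Rankine reading is R = 1.8·K.
Require R - K = 213.4: (0.8)·K = 213.4.
K = (213.4) / (0.8) = 266.75.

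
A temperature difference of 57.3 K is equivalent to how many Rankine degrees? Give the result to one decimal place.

103.1°R

An interval of 1 K corresponds to 1.8°R.
57.3 × 1.8 = 103.1.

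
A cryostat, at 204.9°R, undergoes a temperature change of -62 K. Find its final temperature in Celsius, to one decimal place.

Initial temperature in Celsius: (204.9 - 491.67) × 5/9 = -159.3167°C.
The 62 K change is an interval; Kelvin and Celsius degrees are the same size, so ΔC = -62°C.
Final Celsius temperature: -159.3167 - 62.0000 = -221.3167°C.

-221.3°C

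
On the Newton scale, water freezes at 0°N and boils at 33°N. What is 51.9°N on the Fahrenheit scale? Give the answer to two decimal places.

Linear interpolation between the fixed points: C = (51.9 - 0) × 100 / (33 - 0) = 157.2727°C.
Then 157.2727 × 1.8 + 32 = 315.09°F.

315.09°F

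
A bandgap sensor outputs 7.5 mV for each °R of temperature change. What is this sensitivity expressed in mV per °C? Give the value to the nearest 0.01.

The quantity depends on a temperature interval, so only the ratio of degree sizes applies; the offset between the scales is irrelevant.
A change of 1°C is a change of 1.8°R, so per °C the value is 7.5 × 1.8 = 13.50.

13.50 mV per °C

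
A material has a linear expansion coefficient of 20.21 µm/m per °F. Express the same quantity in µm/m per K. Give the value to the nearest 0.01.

36.38 µm/m per K

Since only a temperature interval is involved, the additive offset between the scales drops out.
A change of 1 K is a change of 1.8°F, so per K the value is 20.21 × 1.8 = 36.38.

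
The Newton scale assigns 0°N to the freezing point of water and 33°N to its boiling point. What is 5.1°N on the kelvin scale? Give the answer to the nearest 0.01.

Linear interpolation between the fixed points: C = (5.1 - 0) × 100 / (33 - 0) = 15.4545°C.
Then 15.4545 + 273.15 = 288.60 K.

288.60 K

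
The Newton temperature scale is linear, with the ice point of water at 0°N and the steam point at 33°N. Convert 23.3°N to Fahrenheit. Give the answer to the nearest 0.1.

Linear interpolation between the fixed points: C = (23.3 - 0) × 100 / (33 - 0) = 70.6061°C.
Then 70.6061 × 1.8 + 32 = 159.1°F.

159.1°F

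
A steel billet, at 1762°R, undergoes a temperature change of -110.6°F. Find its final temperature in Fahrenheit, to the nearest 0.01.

1191.73°F

Initial temperature in Celsius: (1762 - 491.67) × 5/9 = 705.7389°C.
The 110.6°F change is an interval, so only the factor 5/9 applies: -110.6 × 5/9 = -61.4444°C.
Final Celsius temperature: 705.7389 - 61.4444 = 644.2944°C.
In Fahrenheit: 644.2944 × 1.8 + 32 = 1191.73°F.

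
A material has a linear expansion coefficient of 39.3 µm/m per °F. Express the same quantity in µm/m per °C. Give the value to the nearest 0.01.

70.74 µm/m per °C

Since only a temperature interval is involved, the additive offset between the scales drops out.
A change of 1°C is a change of 1.8°F, so per °C the value is 39.3 × 1.8 = 70.74.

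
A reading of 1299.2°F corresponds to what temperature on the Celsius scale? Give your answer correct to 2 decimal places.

In Celsius: (1299.2 - 32) × 5/9 = 704.0000°C.

704.00°C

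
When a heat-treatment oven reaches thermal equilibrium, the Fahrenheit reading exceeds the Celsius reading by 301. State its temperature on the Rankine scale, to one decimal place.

1096.9°R

Let x be the Celsius reading; then the Fahrenheit reading is 1.8·x + 32.
(1.8·x + 32) - x = 301  ⇒  (0.8)·x = 269  ⇒  x = 336.2500°C.
In Rankine: 336.2500 × 1.8 + 491.67 = 1096.9°R.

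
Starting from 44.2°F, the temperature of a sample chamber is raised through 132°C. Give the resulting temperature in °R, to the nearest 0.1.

741.5°R

Initial temperature in Celsius: (44.2 - 32) × 5/9 = 6.7778°C.
Final Celsius temperature: 6.7778 + 132.0000 = 138.7778°C.
In Rankine: 138.7778 × 1.8 + 491.67 = 741.5°R.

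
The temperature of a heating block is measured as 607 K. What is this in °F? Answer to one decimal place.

In Celsius: 607 - 273.15 = 333.8500°C.
In Fahrenheit: 333.8500 × 1.8 + 32 = 632.9°F.

632.9°F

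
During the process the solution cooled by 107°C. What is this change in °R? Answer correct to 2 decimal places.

192.60°R

Only the scale ratio 1.8 matters for a change in temperature.
107 × 1.8 = 192.60.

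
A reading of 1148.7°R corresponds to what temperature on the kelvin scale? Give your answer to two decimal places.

638.17 K

In Celsius: (1148.7 - 491.67) × 5/9 = 365.0167°C.
In kelvin: 365.0167 + 273.15 = 638.17 K.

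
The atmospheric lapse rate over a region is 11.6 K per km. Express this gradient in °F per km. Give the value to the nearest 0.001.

20.880 °F/km

Since only a temperature interval is involved, the additive offset between the scales drops out.
A change of 1 K is a change of 1.8°F, so 11.6 × 1.8 = 20.880.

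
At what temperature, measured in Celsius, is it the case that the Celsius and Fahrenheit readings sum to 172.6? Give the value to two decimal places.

Let C be the Celsius reading. The Fahrenheit reading is F = 1.8·C + 32.
Require C + F = 172.6: (2.8)·C + 32 = 172.6.
C = (172.6 - 32) / (2.8) = 50.21.

50.21°C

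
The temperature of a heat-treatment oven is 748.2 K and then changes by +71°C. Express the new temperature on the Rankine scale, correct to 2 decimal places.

1474.56°R

Initial temperature in Celsius: 748.2 - 273.15 = 475.0500°C.
Final Celsius temperature: 475.0500 + 71.0000 = 546.0500°C.
In Rankine: 546.0500 × 1.8 + 491.67 = 1474.56°R.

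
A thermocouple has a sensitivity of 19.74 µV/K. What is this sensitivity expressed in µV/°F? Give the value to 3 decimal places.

10.967 µV/°F

Since only a temperature interval is involved, the additive offset between the scales drops out.
A change of 1°F is a change of 5/9 K, so per °F the value is 19.74 × 5/9 = 10.967.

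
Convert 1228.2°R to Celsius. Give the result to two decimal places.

409.18°C

In Celsius: (1228.2 - 491.67) × 5/9 = 409.1833°C.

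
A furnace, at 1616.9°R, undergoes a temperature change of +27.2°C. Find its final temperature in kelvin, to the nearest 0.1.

925.5 K

Initial temperature in Celsius: (1616.9 - 491.67) × 5/9 = 625.1278°C.
Final Celsius temperature: 625.1278 + 27.2000 = 652.3278°C.
In kelvin: 652.3278 + 273.15 = 925.5 K.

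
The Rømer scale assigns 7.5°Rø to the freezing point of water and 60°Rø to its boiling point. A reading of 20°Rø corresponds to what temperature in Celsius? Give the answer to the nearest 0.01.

23.81°C

Linear interpolation between the fixed points: C = (20 - 7.5) × 100 / (60 - 7.5) = 23.8095°C.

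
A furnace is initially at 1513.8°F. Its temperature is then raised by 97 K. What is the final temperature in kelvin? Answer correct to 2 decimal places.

Initial temperature in Celsius: (1513.8 - 32) × 5/9 = 823.2222°C.
The 97 K change is an interval; Kelvin and Celsius degrees are the same size, so ΔC = +97°C.
Final Celsius temperature: 823.2222 + 97.0000 = 920.2222°C.
In kelvin: 920.2222 + 273.15 = 1193.37 K.

1193.37 K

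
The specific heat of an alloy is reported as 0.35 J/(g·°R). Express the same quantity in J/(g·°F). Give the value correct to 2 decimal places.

0.35 J/(g·°F)

Since only a temperature interval is involved, the additive offset between the scales drops out.
A change of 1°F is a change of 1°R, so per °F the value is 0.35 × 1 = 0.35.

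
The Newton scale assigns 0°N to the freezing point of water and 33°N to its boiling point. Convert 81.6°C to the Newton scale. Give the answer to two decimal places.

26.93°N

Linearly onto the Newton scale: 0 + (81.6000 / 100) × (33 - 0) = 26.93°N.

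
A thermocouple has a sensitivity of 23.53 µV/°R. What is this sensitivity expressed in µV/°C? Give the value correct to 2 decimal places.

42.35 µV/°C

Since only a temperature interval is involved, the additive offset between the scales drops out.
A change of 1°C is a change of 1.8°R, so per °C the value is 23.53 × 1.8 = 42.35.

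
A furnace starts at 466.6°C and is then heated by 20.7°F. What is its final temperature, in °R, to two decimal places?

1352.25°R

The 20.7°F change is an interval, so only the factor 5/9 applies: +20.7 × 5/9 = +11.5000°C.
Final Celsius temperature: 466.6000 + 11.5000 = 478.1000°C.
In Rankine: 478.1000 × 1.8 + 491.67 = 1352.25°R.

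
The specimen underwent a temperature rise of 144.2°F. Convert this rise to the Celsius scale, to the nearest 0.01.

80.11°C

An interval of 1°F corresponds to 5/9°C.
144.2 × 5/9 = 80.11.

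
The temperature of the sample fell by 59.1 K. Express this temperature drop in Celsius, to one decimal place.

Kelvin and Celsius degrees are the same size, so the interval is unchanged: 59.1.

59.1°C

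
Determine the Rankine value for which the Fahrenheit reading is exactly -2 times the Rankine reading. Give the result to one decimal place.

Let R be the Rankine reading. The Fahrenheit reading is F = 1·R - 459.67.
Require F = -2·R: 1·R - 459.67 = -2·R.
(3)·R = 459.67  ⇒  R = 153.2.

153.2°R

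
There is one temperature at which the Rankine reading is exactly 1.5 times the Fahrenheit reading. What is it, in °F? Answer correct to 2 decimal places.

919.34°F

Let F be the Fahrenheit reading. The Rankine reading is R = 1·F + 459.67.
Require R = 1.5·F: 1·F + 459.67 = 1.5·F.
(-0.5)·F = -459.67  ⇒  F = 919.34.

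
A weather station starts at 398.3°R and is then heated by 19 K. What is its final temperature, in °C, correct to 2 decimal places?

-32.87°C

Initial temperature in Celsius: (398.3 - 491.67) × 5/9 = -51.8722°C.
The 19 K change is an interval; Kelvin and Celsius degrees are the same size, so ΔC = +19°C.
Final Celsius temperature: -51.8722 + 19.0000 = -32.8722°C.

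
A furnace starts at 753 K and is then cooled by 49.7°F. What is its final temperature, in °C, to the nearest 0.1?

Initial temperature in Celsius: 753 - 273.15 = 479.8500°C.
The 49.7°F change is an interval, so only the factor 5/9 applies: -49.7 × 5/9 = -27.6111°C.
Final Celsius temperature: 479.8500 - 27.6111 = 452.2389°C.

452.2°C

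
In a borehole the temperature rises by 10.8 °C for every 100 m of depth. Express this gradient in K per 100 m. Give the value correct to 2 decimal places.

Since only a temperature interval is involved, the additive offset between the scales drops out.
A change of 1°C is a change of 1 K, so 10.8 × 1 = 10.80.

10.80 K/100 m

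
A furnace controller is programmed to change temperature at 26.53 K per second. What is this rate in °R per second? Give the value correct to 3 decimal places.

47.754 °R/second

The quantity depends on a temperature interval, so only the ratio of degree sizes applies; the offset between the scales is irrelevant.
A change of 1 K is a change of 1.8°R, so 26.53 × 1.8 = 47.754.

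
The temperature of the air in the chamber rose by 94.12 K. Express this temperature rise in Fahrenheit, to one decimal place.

Only the scale ratio 1.8 matters for a change in temperature.
94.12 × 1.8 = 169.4.

169.4°F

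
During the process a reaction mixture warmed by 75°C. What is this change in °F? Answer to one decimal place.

An interval of 1°C corresponds to 1.8°F.
75 × 1.8 = 135.0.

135.0°F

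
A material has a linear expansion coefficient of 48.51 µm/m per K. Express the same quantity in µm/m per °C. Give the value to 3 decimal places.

48.510 µm/m per °C

Since only a temperature interval is involved, the additive offset between the scales drops out.
A change of 1°C is a change of 1 K, so per °C the value is 48.51 × 1 = 48.510.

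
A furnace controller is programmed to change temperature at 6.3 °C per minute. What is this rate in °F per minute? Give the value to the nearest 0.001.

11.340 °F/minute

Since only a temperature interval is involved, the additive offset between the scales drops out.
A change of 1°C is a change of 1.8°F, so 6.3 × 1.8 = 11.340.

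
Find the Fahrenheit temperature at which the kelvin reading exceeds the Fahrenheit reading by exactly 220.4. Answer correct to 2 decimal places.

78.69°F

Let F be the Fahrenheit reading. The kelvin reading is K = 5/9·F + 255.372.
Require K - F = 220.4: (-4/9)·F + 255.372 = 220.4.
F = (220.4 - 255.372) / (-4/9) = 78.69.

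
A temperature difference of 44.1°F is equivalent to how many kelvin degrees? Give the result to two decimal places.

24.50 K

Only the scale ratio 5/9 matters for a change in temperature.
44.1 × 5/9 = 24.50.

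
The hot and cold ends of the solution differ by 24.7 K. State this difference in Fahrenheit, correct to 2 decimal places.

An interval of 1 K corresponds to 1.8°F.
24.7 × 1.8 = 44.46.

44.46°F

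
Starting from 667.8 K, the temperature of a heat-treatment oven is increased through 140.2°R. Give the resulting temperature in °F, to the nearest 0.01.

Initial temperature in Celsius: 667.8 - 273.15 = 394.6500°C.
The 140.2°R change is an interval, so only the factor 5/9 applies: +140.2 × 5/9 = +77.8889°C.
Final Celsius temperature: 394.6500 + 77.8889 = 472.5389°C.
In Fahrenheit: 472.5389 × 1.8 + 32 = 882.57°F.

882.57°F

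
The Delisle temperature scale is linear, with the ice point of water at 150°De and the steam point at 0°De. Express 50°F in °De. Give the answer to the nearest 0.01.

135.00°De

First in Celsius: (50 - 32) × 5/9 = 10.0000°C.
Linearly onto the Delisle scale: 150 + (10.0000 / 100) × (0 - 150) = 135.00°De.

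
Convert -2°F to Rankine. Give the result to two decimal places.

457.67°R

In Celsius: (-2 - 32) × 5/9 = -18.8889°C.
In Rankine: -18.8889 × 1.8 + 491.67 = 457.67°R.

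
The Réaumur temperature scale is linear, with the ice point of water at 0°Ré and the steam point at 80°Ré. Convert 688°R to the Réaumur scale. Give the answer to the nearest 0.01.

87.26°Ré

First in Celsius: (688 - 491.67) × 5/9 = 109.0722°C.
Linearly onto the Réaumur scale: 0 + (109.0722 / 100) × (80 - 0) = 87.26°Ré.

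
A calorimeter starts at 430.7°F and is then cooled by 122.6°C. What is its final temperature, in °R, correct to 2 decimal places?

Initial temperature in Celsius: (430.7 - 32) × 5/9 = 221.5000°C.
Final Celsius temperature: 221.5000 - 122.6000 = 98.9000°C.
In Rankine: 98.9000 × 1.8 + 491.67 = 669.69°R.

669.69°R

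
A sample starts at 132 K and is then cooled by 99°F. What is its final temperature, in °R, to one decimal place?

138.6°R

Initial temperature in Celsius: 132 - 273.15 = -141.1500°C.
The 99°F change is an interval, so only the factor 5/9 applies: -99 × 5/9 = -55.0000°C.
Final Celsius temperature: -141.1500 - 55.0000 = -196.1500°C.
In Rankine: -196.1500 × 1.8 + 491.67 = 138.6°R.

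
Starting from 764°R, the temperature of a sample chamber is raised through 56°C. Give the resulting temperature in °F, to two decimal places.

Initial temperature in Celsius: (764 - 491.67) × 5/9 = 151.2944°C.
Final Celsius temperature: 151.2944 + 56.0000 = 207.2944°C.
In Fahrenheit: 207.2944 × 1.8 + 32 = 405.13°F.

405.13°F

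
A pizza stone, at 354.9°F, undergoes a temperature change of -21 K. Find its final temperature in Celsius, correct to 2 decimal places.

Initial temperature in Celsius: (354.9 - 32) × 5/9 = 179.3889°C.
The 21 K change is an interval; Kelvin and Celsius degrees are the same size, so ΔC = -21°C.
Final Celsius temperature: 179.3889 - 21.0000 = 158.3889°C.

158.39°C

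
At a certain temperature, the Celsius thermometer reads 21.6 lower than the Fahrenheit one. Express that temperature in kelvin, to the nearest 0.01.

Let x be the Fahrenheit reading; then the Celsius reading is 5/9·x - 17.7778.
(5/9·x - 17.7778) - x = -21.6  ⇒  (-4/9)·x = -3.82222  ⇒  x = 8.6000°F.
In Celsius: (8.6 - 32) × 5/9 = -13.0000°C.
In kelvin: -13.0000 + 273.15 = 260.15 K.

260.15 K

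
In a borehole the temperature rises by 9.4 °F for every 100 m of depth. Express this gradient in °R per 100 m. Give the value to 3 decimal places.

The quantity depends on a temperature interval, so only the ratio of degree sizes applies; the offset between the scales is irrelevant.
A change of 1°F is a change of 1°R, so 9.4 × 1 = 9.400.

9.400 °R/100 m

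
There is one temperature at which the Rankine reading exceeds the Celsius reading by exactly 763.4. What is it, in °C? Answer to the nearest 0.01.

339.66°C

Let C be the Celsius reading. The Rankine reading is R = 1.8·C + 491.67.
Require R - C = 763.4: (0.8)·C + 491.67 = 763.4.
C = (763.4 - 491.67) / (0.8) = 339.66.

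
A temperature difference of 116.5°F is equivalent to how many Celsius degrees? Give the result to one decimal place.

Only the scale ratio 5/9 matters for a change in temperature.
116.5 × 5/9 = 64.7.

64.7°C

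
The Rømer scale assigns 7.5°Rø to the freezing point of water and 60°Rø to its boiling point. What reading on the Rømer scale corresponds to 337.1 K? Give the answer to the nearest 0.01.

41.07°Rø

First in Celsius: 337.1 - 273.15 = 63.9500°C.
Linearly onto the Rømer scale: 7.5 + (63.9500 / 100) × (60 - 7.5) = 41.07°Rø.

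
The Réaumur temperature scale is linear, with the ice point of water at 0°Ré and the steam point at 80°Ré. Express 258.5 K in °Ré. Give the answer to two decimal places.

First in Celsius: 258.5 - 273.15 = -14.6500°C.
Linearly onto the Réaumur scale: 0 + (-14.6500 / 100) × (80 - 0) = -11.72°Ré.

-11.72°Ré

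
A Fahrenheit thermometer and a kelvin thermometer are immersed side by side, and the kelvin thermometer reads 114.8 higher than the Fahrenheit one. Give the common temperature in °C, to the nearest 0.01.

157.94°C

Let x be the Fahrenheit reading; then the kelvin reading is 5/9·x + 255.372.
(5/9·x + 255.372) - x = 114.8  ⇒  (-4/9)·x = -140.572  ⇒  x = 316.2875°F.
In Celsius: (316.2875 - 32) × 5/9 = 157.94°C.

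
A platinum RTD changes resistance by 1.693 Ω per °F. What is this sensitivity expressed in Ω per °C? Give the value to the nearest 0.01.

3.05 Ω per °C

The quantity depends on a temperature interval, so only the ratio of degree sizes applies; the offset between the scales is irrelevant.
A change of 1°C is a change of 1.8°F, so per °C the value is 1.693 × 1.8 = 3.05.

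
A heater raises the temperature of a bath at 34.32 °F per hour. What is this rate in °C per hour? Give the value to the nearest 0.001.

19.067 °C/hour

Since only a temperature interval is involved, the additive offset between the scales drops out.
A change of 1°F is a change of 5/9°C, so 34.32 × 5/9 = 19.067.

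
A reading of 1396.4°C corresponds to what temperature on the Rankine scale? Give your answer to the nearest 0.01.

In Rankine: 1396.4000 × 1.8 + 491.67 = 3005.19°R.

3005.19°R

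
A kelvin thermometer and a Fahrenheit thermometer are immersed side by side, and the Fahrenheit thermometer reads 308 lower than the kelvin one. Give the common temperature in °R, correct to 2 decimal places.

Let x be the kelvin reading; then the Fahrenheit reading is 1.8·x - 459.67.
(1.8·x - 459.67) - x = -308  ⇒  (0.8)·x = 151.67  ⇒  x = 189.5875 K.
In Celsius: 189.5875 - 273.15 = -83.5625°C.
In Rankine: -83.5625 × 1.8 + 491.67 = 341.26°R.

341.26°R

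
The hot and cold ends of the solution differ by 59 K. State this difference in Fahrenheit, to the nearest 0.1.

106.2°F

An interval of 1 K corresponds to 1.8°F.
59 × 1.8 = 106.2.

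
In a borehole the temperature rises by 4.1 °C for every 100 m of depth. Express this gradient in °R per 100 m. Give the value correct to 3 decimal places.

Since only a temperature interval is involved, the additive offset between the scales drops out.
A change of 1°C is a change of 1.8°R, so 4.1 × 1.8 = 7.380.

7.380 °R/100 m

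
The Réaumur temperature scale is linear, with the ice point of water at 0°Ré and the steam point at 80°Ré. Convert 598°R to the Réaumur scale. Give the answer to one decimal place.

First in Celsius: (598 - 491.67) × 5/9 = 59.0722°C.
Linearly onto the Réaumur scale: 0 + (59.0722 / 100) × (80 - 0) = 47.3°Ré.

47.3°Ré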